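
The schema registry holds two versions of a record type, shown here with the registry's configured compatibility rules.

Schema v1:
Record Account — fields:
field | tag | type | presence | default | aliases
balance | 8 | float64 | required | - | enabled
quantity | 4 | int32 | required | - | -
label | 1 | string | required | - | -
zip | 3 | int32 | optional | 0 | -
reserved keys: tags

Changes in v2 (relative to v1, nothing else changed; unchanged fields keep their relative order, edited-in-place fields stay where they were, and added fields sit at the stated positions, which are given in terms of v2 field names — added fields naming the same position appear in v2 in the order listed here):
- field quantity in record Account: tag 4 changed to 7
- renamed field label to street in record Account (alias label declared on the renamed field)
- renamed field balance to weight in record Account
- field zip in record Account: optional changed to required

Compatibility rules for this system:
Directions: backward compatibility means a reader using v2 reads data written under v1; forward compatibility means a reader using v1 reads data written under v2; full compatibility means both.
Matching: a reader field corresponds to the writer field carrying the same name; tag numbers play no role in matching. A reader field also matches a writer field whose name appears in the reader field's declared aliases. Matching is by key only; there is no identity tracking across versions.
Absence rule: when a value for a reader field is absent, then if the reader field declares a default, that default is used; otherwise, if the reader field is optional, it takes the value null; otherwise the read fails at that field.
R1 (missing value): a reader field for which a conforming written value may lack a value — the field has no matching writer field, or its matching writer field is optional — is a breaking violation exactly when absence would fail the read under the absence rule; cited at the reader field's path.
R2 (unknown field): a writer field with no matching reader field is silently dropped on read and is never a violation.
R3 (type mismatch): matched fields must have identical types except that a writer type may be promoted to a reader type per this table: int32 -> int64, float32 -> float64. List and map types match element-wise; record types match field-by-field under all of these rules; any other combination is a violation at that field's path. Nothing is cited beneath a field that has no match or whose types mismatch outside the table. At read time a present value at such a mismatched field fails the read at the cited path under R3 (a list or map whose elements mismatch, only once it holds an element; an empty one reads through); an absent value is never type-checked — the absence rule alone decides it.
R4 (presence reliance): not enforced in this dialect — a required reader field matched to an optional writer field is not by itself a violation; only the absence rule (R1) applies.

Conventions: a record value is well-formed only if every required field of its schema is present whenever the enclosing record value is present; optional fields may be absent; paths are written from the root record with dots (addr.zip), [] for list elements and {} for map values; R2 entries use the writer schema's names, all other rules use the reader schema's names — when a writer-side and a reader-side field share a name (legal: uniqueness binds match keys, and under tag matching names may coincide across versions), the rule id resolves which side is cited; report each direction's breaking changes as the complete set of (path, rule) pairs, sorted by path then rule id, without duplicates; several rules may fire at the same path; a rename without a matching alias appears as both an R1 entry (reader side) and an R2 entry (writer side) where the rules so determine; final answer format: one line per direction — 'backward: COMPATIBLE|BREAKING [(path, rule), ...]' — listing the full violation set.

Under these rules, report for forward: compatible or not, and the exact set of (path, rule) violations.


arrows below run writer -> reader for Account
forward for Account (reader v1, writer v2):
  balance has no writer counterpart
  quantity: int32 -> int32, writer required; from quantity
  label has no writer counterpart
  zip: int32 -> int32, writer required; from zip
  weight (writer side), unknown to reader
  street (writer side), unknown to reader
  R1 fires at balance
  R1 fires at label
  => forward verdict for Account: BREAKING, 2 violation(s)
checking off the Account differences that do not matter here:
  field quantity in record Account: tag 4 changed to 7 -> inert for the asked Account verdict: nothing fires
  field zip in record Account: optional changed to required -> inert for the asked Account verdict: nothing fires

forward: BREAKING [(balance, R1), (label, R1)]


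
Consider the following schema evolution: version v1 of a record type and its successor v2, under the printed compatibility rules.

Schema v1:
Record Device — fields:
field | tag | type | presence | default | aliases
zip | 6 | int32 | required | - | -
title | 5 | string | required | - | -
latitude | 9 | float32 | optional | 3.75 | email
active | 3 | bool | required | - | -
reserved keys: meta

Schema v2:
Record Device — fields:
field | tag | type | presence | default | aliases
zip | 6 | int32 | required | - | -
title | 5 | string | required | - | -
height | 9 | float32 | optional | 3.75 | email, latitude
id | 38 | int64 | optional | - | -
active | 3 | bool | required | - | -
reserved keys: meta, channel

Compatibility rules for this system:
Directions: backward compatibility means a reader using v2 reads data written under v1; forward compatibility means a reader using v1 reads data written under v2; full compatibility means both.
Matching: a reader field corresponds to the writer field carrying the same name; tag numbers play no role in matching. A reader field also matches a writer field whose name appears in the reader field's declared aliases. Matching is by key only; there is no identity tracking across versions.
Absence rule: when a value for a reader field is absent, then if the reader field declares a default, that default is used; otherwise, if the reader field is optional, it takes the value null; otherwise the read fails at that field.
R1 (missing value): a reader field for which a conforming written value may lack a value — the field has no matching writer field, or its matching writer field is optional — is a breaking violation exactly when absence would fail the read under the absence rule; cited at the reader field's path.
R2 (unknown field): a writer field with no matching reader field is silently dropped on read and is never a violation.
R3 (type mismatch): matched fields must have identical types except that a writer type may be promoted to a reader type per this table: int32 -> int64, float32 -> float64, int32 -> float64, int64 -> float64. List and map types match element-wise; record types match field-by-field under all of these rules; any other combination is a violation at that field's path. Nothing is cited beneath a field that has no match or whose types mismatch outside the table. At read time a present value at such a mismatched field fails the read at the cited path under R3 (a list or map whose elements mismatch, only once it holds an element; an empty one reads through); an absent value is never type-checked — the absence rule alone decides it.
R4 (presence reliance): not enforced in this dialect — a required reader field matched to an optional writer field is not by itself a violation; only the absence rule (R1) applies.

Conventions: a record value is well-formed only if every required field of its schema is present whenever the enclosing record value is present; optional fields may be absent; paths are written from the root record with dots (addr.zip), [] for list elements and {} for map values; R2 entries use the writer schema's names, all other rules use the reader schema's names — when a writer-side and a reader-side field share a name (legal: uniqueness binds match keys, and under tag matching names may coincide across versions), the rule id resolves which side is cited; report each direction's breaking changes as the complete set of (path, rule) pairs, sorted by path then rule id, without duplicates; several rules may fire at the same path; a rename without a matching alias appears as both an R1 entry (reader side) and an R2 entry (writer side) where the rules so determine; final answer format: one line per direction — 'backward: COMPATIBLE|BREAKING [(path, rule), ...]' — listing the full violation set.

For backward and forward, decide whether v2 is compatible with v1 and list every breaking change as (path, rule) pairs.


arrows below run writer -> reader for Device
backward analysis of Device with v2 as reader and v1 as writer:
  zip: int32 -> int32, writer required; from zip
  title: string -> string, writer required; from title
  height: float32 -> float32, writer optional; from latitude
  id has no writer counterpart
  active: bool -> bool, writer required; from active
  => backward verdict for Device: COMPATIBLE, no violations
forward analysis of Device with v1 as reader and v2 as writer:
  zip: int32 -> int32, writer required; from zip
  title: string -> string, writer required; from title
  latitude has no writer counterpart
  active: bool -> bool, writer required; from active
  writer field height has no reader counterpart
  writer field id has no reader counterpart
  => forward verdict for Device: COMPATIBLE, no violations

backward: COMPATIBLE []; forward: COMPATIBLE []


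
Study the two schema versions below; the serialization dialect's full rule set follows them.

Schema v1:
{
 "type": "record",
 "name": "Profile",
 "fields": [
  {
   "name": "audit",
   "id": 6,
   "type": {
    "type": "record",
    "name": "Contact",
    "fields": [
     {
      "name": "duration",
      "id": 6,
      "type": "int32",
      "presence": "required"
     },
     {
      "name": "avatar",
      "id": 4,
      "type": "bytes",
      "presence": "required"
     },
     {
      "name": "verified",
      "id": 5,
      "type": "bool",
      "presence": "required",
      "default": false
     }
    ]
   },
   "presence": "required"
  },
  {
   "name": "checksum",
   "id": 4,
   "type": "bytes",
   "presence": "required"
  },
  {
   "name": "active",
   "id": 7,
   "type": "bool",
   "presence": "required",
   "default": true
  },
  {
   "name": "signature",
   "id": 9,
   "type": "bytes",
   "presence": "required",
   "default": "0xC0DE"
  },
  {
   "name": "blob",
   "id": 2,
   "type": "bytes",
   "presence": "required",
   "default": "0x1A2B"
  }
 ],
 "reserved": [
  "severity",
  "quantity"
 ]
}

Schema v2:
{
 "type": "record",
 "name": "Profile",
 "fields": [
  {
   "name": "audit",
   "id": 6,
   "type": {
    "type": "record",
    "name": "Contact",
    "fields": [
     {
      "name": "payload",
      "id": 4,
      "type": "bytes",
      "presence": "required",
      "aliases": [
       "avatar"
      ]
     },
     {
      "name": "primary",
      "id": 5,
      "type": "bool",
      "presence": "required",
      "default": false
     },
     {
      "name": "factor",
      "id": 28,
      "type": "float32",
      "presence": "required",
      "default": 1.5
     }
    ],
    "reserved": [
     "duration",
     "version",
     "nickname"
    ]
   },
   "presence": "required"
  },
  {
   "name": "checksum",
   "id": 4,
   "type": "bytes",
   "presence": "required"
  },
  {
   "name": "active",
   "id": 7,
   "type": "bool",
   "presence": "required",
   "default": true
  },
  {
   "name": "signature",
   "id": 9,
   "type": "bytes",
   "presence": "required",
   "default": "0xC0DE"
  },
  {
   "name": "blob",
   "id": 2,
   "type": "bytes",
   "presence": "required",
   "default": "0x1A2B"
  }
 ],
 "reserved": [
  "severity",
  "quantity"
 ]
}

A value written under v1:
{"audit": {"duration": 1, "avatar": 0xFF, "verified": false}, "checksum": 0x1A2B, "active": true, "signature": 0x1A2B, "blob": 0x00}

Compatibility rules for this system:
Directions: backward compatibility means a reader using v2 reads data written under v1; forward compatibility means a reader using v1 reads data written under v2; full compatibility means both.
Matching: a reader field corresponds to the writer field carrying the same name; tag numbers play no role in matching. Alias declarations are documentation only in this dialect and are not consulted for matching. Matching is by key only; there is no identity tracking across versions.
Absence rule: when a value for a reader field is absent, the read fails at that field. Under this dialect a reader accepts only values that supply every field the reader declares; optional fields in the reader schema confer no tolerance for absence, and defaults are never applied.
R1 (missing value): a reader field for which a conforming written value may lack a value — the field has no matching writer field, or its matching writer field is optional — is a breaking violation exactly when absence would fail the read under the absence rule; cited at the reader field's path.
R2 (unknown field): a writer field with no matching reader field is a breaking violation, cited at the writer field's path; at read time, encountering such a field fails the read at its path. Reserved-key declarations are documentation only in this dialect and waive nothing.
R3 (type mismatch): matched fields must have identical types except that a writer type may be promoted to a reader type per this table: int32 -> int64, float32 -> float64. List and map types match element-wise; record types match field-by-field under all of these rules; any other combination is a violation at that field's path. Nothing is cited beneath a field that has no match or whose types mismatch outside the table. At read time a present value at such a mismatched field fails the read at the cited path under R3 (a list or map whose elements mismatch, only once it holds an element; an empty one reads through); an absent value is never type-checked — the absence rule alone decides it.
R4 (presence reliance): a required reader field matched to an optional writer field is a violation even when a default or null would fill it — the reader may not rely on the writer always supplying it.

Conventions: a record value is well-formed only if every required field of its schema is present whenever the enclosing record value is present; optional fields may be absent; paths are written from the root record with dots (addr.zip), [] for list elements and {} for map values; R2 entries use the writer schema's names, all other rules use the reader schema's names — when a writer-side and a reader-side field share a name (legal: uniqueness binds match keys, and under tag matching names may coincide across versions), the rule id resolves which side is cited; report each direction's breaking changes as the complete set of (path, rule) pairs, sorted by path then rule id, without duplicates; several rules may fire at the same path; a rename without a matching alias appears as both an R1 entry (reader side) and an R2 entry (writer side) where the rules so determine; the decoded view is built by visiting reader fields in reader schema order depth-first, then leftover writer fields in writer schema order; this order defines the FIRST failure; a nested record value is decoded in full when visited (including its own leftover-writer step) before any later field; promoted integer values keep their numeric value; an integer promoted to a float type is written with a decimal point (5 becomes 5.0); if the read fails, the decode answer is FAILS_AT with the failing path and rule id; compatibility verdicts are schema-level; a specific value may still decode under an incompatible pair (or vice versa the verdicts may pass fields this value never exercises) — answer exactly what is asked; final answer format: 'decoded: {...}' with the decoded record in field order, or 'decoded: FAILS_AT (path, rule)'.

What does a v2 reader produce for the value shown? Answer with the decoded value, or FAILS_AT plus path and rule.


decoded: FAILS_AT (audit.payload, R1)

the writer's type comes first in each Profile pair
decode walk for Profile under reader schema v2:
  read fails at audit.payload under R1 (no fill)
  => FAILS_AT (audit.payload, R1)
checking off the Profile differences that do not matter here:
  removed field duration from record Contact (its key "duration" joins the reserved list) -> schema-level compatibility only; this Profile value's decode is unchanged
  renamed field verified to primary in record Contact -> schema-level compatibility only; this Profile value's decode is unchanged
  added field factor to record Contact: required float32, tag 28, default 1.5 (in v2 it sits last) -> schema-level compatibility only; this Profile value's decode is unchanged


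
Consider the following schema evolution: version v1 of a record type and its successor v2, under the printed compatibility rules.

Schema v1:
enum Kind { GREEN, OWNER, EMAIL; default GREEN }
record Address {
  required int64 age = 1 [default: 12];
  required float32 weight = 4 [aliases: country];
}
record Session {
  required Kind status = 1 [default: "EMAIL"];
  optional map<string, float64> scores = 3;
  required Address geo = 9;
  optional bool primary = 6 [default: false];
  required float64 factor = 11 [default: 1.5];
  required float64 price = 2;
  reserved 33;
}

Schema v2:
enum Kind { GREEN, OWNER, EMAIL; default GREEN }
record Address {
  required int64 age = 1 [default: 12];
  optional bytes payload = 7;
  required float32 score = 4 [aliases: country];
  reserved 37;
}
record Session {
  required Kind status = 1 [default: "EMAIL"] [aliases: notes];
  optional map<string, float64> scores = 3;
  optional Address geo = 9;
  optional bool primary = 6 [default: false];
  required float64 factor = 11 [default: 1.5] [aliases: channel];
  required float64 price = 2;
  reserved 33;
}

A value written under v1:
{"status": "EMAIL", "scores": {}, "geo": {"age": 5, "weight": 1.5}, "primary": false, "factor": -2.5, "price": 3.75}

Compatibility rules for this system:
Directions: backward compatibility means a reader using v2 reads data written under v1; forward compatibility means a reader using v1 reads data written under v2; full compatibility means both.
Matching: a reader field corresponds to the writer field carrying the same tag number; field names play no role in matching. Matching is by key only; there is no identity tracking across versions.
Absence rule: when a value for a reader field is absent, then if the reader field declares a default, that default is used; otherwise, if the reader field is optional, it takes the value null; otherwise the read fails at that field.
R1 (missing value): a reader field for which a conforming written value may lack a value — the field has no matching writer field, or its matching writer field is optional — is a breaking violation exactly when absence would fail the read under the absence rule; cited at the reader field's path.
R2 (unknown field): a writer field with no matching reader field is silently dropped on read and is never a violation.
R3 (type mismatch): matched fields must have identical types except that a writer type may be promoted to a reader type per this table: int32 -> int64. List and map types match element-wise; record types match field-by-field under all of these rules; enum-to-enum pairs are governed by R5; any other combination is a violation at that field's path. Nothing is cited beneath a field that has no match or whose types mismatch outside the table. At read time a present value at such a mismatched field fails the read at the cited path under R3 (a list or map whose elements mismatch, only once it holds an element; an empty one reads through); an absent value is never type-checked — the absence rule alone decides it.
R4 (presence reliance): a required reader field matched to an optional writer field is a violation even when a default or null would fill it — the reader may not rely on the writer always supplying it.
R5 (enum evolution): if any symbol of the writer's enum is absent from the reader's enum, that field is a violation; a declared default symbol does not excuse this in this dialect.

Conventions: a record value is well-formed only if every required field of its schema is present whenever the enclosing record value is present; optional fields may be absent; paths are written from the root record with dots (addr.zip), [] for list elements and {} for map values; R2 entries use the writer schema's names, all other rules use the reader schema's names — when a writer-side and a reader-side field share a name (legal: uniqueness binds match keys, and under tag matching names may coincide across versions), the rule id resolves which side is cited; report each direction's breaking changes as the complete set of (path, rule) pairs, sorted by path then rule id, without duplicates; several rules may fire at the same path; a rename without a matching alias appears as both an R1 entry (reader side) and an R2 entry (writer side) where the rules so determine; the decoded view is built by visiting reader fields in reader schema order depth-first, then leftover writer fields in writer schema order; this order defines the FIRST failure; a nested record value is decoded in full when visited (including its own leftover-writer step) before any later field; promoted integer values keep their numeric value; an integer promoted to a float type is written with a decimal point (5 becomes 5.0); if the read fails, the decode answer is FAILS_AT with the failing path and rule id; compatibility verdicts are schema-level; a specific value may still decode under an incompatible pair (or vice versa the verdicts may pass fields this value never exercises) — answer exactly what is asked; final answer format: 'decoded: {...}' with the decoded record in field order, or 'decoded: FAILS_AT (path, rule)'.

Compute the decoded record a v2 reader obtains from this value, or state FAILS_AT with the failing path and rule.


decoded: {"status": "EMAIL", "scores": {}, "geo": {"age": 5, "payload": null, "score": 1.5}, "primary": false, "factor": -2.5, "price": 3.75}

each type pair in Session: writer, then reader
decode (reader v2):
  status := "EMAIL"
  scores := {}
  geo.age := 5
  geo.payload := null (missing; optional => null)
  geo.score := 1.5 (from writer weight)
  primary := false
  factor := -2.5
  price := 3.75
  => decoded: {"status": "EMAIL", "scores": {}, "geo": {"age": 5, "payload": null, "score": 1.5}, "primary": false, "factor": -2.5, "price": 3.75}
the rest of the Session diff is inert for this question:
  field geo in record Session: required changed to optional -> a verdict-level change on Session — the shown value reads the same


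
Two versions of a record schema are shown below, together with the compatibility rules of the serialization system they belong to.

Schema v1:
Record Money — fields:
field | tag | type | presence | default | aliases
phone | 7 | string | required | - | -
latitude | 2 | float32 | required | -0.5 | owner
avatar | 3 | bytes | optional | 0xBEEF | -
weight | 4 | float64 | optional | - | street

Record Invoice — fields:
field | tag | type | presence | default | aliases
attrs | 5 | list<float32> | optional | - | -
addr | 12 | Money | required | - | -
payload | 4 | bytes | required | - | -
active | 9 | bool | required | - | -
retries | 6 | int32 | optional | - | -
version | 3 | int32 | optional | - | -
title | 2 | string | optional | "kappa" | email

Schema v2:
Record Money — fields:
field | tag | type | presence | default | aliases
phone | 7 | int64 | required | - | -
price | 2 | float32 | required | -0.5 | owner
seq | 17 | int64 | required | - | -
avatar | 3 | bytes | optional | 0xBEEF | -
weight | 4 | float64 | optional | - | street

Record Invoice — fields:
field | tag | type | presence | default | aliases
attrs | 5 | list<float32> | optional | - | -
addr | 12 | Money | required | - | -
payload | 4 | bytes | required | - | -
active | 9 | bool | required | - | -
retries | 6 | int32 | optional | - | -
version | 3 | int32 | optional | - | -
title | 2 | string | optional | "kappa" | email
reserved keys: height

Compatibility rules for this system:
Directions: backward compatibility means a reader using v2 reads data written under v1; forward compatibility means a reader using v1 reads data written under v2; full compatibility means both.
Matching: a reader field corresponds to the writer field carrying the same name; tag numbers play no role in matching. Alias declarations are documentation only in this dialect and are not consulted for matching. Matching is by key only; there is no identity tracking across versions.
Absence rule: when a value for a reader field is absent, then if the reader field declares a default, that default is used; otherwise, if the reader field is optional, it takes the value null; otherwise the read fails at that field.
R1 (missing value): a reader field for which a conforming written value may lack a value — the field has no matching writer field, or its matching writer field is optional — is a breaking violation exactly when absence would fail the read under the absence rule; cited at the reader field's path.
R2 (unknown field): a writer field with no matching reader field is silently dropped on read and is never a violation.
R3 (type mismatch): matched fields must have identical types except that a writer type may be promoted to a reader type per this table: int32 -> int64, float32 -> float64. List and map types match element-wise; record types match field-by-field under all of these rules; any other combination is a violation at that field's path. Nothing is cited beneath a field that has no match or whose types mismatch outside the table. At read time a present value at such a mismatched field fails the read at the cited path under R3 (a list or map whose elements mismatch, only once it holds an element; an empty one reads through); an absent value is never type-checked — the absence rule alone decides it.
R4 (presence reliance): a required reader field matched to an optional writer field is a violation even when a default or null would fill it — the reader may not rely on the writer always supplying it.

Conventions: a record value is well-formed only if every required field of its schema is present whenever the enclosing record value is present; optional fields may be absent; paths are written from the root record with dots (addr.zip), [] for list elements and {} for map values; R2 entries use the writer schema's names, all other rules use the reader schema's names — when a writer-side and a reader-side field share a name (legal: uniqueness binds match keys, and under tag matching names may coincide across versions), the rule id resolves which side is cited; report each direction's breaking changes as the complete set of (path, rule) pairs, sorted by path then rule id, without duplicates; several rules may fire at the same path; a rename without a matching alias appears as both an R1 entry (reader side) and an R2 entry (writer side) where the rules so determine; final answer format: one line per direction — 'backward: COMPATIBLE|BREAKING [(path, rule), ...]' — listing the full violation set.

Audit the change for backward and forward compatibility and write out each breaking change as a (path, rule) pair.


the writer's type comes first in each Invoice pair
checking backward for Invoice: reader v2 against writer v1:
  list<float32> -> list<float32>, writer optional: attrs aligns to attrs
  Money -> Money, writer required: addr aligns to addr
  bytes -> bytes, writer required: payload aligns to payload
  bool -> bool, writer required: active aligns to active
  int32 -> int32, writer optional: retries aligns to retries
  int32 -> int32, writer optional: version aligns to version
  string -> string, writer optional: title aligns to title
  string -> int64, writer required: addr.phone aligns to addr.phone
  addr.price: no writer-side match
  addr.seq: no writer-side match
  bytes -> bytes, writer optional: addr.avatar aligns to addr.avatar
  float64 -> float64, writer optional: addr.weight aligns to addr.weight
  writer field addr.latitude has no reader counterpart
  breaking: (addr.phone, R3)
  breaking: (addr.seq, R1)
  => backward: BREAKING (2)
checking forward for Invoice: reader v1 against writer v2:
  list<float32> -> list<float32>, writer optional: attrs aligns to attrs
  Money -> Money, writer required: addr aligns to addr
  bytes -> bytes, writer required: payload aligns to payload
  bool -> bool, writer required: active aligns to active
  int32 -> int32, writer optional: retries aligns to retries
  int32 -> int32, writer optional: version aligns to version
  string -> string, writer optional: title aligns to title
  int64 -> string, writer required: addr.phone aligns to addr.phone
  addr.latitude: no writer-side match
  bytes -> bytes, writer optional: addr.avatar aligns to addr.avatar
  float64 -> float64, writer optional: addr.weight aligns to addr.weight
  writer field addr.price has no reader counterpart
  writer field addr.seq has no reader counterpart
  breaking: (addr.phone, R3)
  => forward: BREAKING (1)

backward: BREAKING [(addr.phone, R3), (addr.seq, R1)]; forward: BREAKING [(addr.phone, R3)]


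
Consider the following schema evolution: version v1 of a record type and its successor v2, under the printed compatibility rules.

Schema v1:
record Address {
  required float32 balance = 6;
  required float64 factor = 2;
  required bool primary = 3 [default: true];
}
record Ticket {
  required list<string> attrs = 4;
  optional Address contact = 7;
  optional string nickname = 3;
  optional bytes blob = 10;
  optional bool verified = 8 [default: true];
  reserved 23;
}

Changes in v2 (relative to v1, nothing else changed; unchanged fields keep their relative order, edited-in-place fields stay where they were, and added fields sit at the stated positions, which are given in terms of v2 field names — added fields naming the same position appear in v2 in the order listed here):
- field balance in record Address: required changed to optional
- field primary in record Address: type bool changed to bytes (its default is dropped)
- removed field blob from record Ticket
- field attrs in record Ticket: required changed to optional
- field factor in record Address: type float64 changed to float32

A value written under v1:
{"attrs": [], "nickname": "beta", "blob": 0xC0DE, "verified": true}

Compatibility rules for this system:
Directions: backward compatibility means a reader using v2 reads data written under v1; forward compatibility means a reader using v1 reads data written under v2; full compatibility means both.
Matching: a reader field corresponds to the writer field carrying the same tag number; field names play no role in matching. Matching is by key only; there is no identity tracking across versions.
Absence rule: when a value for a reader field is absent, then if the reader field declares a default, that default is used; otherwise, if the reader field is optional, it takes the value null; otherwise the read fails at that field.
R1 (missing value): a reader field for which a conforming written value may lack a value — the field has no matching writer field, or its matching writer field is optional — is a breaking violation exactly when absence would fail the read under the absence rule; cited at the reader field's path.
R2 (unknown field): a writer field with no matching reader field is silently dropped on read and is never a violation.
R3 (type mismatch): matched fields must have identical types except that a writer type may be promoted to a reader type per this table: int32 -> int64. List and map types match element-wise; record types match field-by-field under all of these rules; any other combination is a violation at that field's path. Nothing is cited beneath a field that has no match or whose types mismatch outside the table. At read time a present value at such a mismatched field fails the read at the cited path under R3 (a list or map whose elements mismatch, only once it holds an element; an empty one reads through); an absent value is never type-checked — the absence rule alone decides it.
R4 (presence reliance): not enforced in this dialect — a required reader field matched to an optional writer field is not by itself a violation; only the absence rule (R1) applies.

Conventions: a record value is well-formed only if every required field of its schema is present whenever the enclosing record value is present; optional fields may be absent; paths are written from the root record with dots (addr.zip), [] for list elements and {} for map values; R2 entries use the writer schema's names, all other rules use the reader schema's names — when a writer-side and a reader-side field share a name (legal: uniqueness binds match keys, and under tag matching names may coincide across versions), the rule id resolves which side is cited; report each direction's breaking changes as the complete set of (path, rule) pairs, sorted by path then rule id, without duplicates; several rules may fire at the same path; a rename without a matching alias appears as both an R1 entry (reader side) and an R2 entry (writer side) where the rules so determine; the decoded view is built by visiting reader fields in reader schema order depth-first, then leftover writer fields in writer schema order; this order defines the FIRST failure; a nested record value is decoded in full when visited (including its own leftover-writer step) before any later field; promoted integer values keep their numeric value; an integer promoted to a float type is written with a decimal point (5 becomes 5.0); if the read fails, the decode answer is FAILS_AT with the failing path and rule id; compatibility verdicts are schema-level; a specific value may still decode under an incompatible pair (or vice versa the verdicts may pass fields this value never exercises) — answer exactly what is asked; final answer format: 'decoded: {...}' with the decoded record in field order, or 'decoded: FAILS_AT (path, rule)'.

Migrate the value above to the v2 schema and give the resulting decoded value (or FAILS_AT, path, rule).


decoded: {"attrs": [], "contact": null, "nickname": "beta", "verified": true}

the writer's type comes first in each Ticket pair
decode walk for Ticket under reader schema v2:
  attrs := []
  contact := null (not supplied -> null)
  nickname := "beta"
  verified := true
  writer blob: unmatched, discarded
  => decoded: {"attrs": [], "contact": null, "nickname": "beta", "verified": true}
diffs on Ticket not affecting the asked answer:
  field balance in record Address: required changed to optional -> shifts the Ticket verdicts, not this decode
  field primary in record Address: type bool changed to bytes (its default is dropped) -> shifts the Ticket verdicts, not this decode
  field attrs in record Ticket: required changed to optional -> shifts the Ticket verdicts, not this decode
  field factor in record Address: type float64 changed to float32 -> shifts the Ticket verdicts, not this decode


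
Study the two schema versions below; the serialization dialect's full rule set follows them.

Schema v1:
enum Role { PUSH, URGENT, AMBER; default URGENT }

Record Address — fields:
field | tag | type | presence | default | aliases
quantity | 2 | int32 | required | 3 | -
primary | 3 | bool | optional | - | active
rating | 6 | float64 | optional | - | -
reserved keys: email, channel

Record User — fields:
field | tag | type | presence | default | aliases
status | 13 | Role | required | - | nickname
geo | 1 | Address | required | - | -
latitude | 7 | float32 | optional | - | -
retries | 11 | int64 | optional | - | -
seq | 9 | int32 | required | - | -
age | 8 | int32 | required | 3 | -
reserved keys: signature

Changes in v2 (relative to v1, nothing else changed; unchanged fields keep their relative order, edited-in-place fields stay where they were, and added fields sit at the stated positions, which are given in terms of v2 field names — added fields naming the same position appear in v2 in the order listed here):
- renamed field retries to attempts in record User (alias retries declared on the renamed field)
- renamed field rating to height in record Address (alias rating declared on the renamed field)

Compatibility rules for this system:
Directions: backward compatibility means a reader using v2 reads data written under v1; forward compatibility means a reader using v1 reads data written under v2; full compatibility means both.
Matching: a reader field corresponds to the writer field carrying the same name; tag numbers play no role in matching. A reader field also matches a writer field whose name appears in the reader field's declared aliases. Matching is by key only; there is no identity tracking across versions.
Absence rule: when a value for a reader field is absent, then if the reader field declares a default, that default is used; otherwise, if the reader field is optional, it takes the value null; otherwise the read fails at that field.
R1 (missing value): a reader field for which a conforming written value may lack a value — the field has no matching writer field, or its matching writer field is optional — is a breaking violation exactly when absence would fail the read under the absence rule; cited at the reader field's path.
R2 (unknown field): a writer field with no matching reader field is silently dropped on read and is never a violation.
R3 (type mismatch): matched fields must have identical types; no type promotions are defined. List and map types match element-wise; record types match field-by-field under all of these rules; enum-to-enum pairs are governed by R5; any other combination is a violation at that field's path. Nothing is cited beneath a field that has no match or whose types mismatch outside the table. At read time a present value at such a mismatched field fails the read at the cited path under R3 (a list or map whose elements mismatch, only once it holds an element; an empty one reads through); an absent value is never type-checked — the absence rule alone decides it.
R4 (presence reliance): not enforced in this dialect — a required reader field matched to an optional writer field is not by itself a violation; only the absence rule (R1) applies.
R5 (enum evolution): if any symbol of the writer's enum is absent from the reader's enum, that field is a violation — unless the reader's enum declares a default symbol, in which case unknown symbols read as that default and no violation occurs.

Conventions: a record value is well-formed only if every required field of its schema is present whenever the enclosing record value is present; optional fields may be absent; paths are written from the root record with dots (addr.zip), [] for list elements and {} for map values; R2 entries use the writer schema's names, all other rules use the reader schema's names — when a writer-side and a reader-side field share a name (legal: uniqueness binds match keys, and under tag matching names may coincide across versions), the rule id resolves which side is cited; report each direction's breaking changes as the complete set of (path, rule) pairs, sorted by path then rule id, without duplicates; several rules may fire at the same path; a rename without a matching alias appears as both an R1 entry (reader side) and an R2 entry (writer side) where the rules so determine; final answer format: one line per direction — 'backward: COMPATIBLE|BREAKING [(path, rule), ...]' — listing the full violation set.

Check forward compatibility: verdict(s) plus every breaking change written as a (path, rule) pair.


forward: COMPATIBLE []

the writer's type comes first in each User pair
forward analysis of User with v1 as reader and v2 as writer:
  status <- status (Role -> Role, writer required)
  geo <- geo (Address -> Address, writer required)
  latitude <- latitude (float32 -> float32, writer optional)
  retries: no writer match
  seq <- seq (int32 -> int32, writer required)
  age <- age (int32 -> int32, writer required)
  writer attempts: unknown to reader
  geo.quantity <- geo.quantity (int32 -> int32, writer required)
  geo.primary <- geo.primary (bool -> bool, writer optional)
  geo.rating: no writer match
  writer geo.height: unknown to reader
  => forward: COMPATIBLE
the other User changes do not affect what is asked:
  renamed field retries to attempts in record User (alias retries declared on the renamed field) -> no rule fires on it in User's dialect; the asked verdict holds
  renamed field rating to height in record Address (alias rating declared on the renamed field) -> no rule fires on it in User's dialect; the asked verdict holds
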